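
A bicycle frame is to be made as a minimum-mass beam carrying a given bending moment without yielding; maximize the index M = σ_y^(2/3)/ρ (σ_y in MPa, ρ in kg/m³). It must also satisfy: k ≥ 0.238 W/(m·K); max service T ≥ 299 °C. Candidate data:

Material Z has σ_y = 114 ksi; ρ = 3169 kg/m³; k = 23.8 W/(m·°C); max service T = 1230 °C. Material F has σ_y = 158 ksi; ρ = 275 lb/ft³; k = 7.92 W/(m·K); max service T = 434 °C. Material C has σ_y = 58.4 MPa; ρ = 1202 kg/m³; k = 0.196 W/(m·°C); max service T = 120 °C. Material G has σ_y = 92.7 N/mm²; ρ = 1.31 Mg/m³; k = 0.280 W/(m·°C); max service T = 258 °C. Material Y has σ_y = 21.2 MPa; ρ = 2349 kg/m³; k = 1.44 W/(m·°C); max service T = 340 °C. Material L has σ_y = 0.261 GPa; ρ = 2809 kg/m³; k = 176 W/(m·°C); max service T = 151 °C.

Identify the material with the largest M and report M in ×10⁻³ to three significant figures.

material Z, M = 26.9×10⁻³

Screen on constraints: k ≥ 0.238 W/(m·K); max service T ≥ 299 °C. Survivors: material Z, material F, material Y.
Convert each candidate to consistent units, then evaluate M:
  material Z: σ_y = 786.0 MPa, ρ = 3169 kg/m³
  material F: σ_y = 1089 MPa, ρ = 4405 kg/m³
  material Y: σ_y = 21.20 MPa, ρ = 2349 kg/m³
  material Z: M = 26.9×10⁻³
  material F: M = 24.0×10⁻³
  material Y: M = 3.26×10⁻³
Highest index: material Z.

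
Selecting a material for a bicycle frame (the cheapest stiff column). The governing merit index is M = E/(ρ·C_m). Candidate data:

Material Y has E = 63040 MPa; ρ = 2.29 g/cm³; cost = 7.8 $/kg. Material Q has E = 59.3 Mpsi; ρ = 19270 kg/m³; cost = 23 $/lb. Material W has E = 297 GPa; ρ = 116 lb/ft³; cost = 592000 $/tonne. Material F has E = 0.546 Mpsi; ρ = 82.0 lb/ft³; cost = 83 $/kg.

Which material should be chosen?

material Y

Putting every candidate on a common basis:
  material Y: E = 63.04 GPa, ρ = 2290 kg/m³, cost = 7.800 $/kg
  material Q: E = 408.9 GPa, ρ = 19270 kg/m³, cost = 50.71 $/kg
  material W: E = 297.0 GPa, ρ = 1858 kg/m³, cost = 592.0 $/kg
  material F: E = 3.765 GPa, ρ = 1314 kg/m³, cost = 83.00 $/kg
  material Y: M = 3.53 MN·m per $
  material Q: M = 0.418 MN·m per $
  material W: M = 0.270 MN·m per $
  material F: M = 0.0345 MN·m per $
Highest index: material Y.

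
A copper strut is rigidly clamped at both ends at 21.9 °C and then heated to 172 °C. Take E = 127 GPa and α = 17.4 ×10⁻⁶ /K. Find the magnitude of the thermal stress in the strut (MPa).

ΔT = 150.1 K. Constrained thermal stress σ = E·α·ΔT = 127.0×10³ MPa × 17.4×10⁻⁶ × 150.1 = 332 MPa (compressive).

332 MPa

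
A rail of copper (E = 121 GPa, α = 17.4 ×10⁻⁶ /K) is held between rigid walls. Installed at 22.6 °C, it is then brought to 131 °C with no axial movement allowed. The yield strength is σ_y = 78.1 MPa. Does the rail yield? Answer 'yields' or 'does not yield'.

ΔT = 108.4 K. Constrained thermal stress σ = E·α·ΔT = 121.0×10³ MPa × 17.4×10⁻⁶ × 108.4 = 228 MPa (compressive).
Compare to σ_y = 78.1 MPa: σ ≥ σ_y, so it yields.

yields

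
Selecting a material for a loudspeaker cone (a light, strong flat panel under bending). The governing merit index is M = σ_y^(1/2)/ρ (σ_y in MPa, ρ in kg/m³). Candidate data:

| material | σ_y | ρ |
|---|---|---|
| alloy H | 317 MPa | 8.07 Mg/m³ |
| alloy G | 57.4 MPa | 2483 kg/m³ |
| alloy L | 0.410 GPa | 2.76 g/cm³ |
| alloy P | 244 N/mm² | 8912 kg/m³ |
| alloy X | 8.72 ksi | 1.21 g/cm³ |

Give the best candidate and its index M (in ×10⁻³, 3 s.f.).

Normalizing units and computing the index:
  alloy H: σ_y = 317.0 MPa, ρ = 8070 kg/m³
  alloy G: σ_y = 57.40 MPa, ρ = 2483 kg/m³
  alloy L: σ_y = 410.0 MPa, ρ = 2760 kg/m³
  alloy P: σ_y = 244.0 MPa, ρ = 8912 kg/m³
  alloy X: σ_y = 60.12 MPa, ρ = 1210 kg/m³
  alloy L: M = 7.34×10⁻³
  alloy X: M = 6.41×10⁻³
  alloy G: M = 3.05×10⁻³
  alloy H: M = 2.21×10⁻³
  alloy P: M = 1.75×10⁻³
Alloy L has the largest M.

alloy L, M = 7.34×10⁻³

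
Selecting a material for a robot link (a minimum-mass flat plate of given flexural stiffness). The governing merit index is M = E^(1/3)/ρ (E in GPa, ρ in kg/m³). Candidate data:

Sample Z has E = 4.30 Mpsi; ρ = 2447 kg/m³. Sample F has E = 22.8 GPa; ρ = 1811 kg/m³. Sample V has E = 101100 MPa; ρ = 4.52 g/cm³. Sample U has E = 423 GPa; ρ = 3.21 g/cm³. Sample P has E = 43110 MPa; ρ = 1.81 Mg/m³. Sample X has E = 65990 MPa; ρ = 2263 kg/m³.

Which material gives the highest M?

sample U

In SI units:
  sample Z: E = 29.65 GPa, ρ = 2447 kg/m³
  sample F: E = 22.80 GPa, ρ = 1811 kg/m³
  sample V: E = 101.1 GPa, ρ = 4520 kg/m³
  sample U: E = 423.0 GPa, ρ = 3210 kg/m³
  sample P: E = 43.11 GPa, ρ = 1810 kg/m³
  sample X: E = 65.99 GPa, ρ = 2263 kg/m³
  sample U: M = 2.34×10⁻³
  sample P: M = 1.94×10⁻³
  sample X: M = 1.79×10⁻³
  sample F: M = 1.57×10⁻³
  sample Z: M = 1.26×10⁻³
  sample V: M = 1.03×10⁻³
The maximum is for sample U.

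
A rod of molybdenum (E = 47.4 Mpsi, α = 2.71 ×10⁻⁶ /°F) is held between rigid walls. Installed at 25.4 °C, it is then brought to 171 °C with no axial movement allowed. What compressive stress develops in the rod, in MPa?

232 MPa

E = 47.4 Mpsi = 326.8 GPa.
α = 2.71×10⁻⁶/°F × 9/5 = 4.88×10⁻⁶/K.
ΔT = 145.6 K. Constrained thermal stress σ = E·α·ΔT = 326.8×10³ MPa × 4.88×10⁻⁶ × 145.6 = 232 MPa (compressive).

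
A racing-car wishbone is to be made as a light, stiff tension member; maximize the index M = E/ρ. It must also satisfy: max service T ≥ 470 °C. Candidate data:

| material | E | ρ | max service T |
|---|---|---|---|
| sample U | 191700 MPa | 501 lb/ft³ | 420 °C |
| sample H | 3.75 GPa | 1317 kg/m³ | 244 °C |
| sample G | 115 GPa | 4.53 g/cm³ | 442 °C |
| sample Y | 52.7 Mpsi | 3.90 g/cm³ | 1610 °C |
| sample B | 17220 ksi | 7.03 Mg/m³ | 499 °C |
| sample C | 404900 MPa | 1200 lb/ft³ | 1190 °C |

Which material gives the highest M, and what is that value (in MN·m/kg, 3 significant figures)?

Screen on constraints: max service T ≥ 470 °C. Survivors: sample Y, sample B, sample C.
Convert each candidate to consistent units, then evaluate M:
  sample Y: E = 363.4 GPa, ρ = 3900 kg/m³
  sample B: E = 118.7 GPa, ρ = 7030 kg/m³
  sample C: E = 404.9 GPa, ρ = 19220 kg/m³
  sample Y: M = 93.2 MN·m/kg
  sample C: M = 21.1 MN·m/kg
  sample B: M = 16.9 MN·m/kg
Highest index: sample Y.

sample Y, M = 93.2 MN·m/kg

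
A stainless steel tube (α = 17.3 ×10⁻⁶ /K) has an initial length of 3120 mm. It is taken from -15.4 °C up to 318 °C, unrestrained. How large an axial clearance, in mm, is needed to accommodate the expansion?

ΔT = 318 − (-15.4) = 333.4 K.
ΔL = α·L₀·ΔT = 17.3×10⁻⁶ × 3120 mm × 333.4 K = 18.0 mm.

18.0 mm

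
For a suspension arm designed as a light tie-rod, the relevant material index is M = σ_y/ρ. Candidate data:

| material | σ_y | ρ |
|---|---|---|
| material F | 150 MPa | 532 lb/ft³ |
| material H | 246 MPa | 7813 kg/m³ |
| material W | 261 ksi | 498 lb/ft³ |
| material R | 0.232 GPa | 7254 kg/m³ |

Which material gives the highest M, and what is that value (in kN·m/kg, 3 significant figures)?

Normalizing units and computing the index:
  material F: σ_y = 150.0 MPa, ρ = 8522 kg/m³
  material H: σ_y = 246.0 MPa, ρ = 7813 kg/m³
  material W: σ_y = 1800 MPa, ρ = 7977 kg/m³
  material R: σ_y = 232.0 MPa, ρ = 7254 kg/m³
  material W: M = 226 kN·m/kg
  material R: M = 32.0 kN·m/kg
  material H: M = 31.5 kN·m/kg
  material F: M = 17.6 kN·m/kg
Highest index: material W.

material W, M = 226 kN·m/kg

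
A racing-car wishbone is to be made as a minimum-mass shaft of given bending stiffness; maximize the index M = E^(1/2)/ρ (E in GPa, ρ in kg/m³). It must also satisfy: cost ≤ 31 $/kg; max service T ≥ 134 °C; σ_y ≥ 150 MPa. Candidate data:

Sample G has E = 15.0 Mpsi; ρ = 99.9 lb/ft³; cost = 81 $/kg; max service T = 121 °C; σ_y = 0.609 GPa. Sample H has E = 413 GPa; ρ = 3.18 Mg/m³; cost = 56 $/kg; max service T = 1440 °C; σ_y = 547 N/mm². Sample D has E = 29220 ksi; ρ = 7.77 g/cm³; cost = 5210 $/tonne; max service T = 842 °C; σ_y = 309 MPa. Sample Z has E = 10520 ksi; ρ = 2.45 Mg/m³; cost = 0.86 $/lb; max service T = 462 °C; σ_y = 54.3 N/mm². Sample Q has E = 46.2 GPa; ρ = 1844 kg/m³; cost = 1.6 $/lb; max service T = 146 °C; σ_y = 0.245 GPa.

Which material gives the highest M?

sample Q

Screen on constraints: cost ≤ 31 $/kg; max service T ≥ 134 °C; σ_y ≥ 150 MPa. Survivors: sample D, sample Q.
After converting to SI:
  sample D: E = 201.5 GPa, ρ = 7770 kg/m³
  sample Q: E = 46.20 GPa, ρ = 1844 kg/m³
  sample Q: M = 3.69×10⁻³
  sample D: M = 1.83×10⁻³
The maximum is for sample Q.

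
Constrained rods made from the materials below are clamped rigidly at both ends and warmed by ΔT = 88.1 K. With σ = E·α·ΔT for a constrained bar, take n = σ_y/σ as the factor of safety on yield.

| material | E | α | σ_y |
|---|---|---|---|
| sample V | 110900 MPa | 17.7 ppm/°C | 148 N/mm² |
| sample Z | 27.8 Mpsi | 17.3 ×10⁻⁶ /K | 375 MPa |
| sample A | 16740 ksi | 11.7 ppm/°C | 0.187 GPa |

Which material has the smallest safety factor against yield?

In consistent units (E in GPa, α in ×10⁻⁶/K, σ_y in MPa):
  sample V: E = 110.9, α = 17.7, σ_y = 148.0 → σ = 173 MPa, n = 0.856
  sample Z: E = 191.7, α = 17.3, σ_y = 375.0 → σ = 292 MPa, n = 1.28
  sample A: E = 115.4, α = 11.7, σ_y = 187.0 → σ = 119 MPa, n = 1.57
Smallest n: sample V with n = 0.856.

sample V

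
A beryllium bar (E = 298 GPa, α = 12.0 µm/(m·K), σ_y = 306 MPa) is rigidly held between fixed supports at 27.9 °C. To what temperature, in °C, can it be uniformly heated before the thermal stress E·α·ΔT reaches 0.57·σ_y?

76.7 °C

E·α·ΔT = 174.4 MPa ⇒ ΔT = 174.4 / (298.0×10³ × 12.0×10⁻⁶) = 48.78 K.
T = 27.9 + 48.78 = 76.68 °C.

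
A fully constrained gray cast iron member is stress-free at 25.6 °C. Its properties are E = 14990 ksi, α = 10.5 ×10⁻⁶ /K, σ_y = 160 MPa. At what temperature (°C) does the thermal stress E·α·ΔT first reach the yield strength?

E = 14990 ksi = 103.4 GPa.
E·α·ΔT = 160.0 MPa ⇒ ΔT = 160.0 / (103.4×10³ × 10.5×10⁻⁶) = 147.4 K.
T = 25.6 + 147.4 = 173.0 °C.

173 °C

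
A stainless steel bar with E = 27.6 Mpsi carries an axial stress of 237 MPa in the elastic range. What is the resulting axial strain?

1.25×10⁻³

E = 27.6 Mpsi = 190.3 GPa = 190300 MPa.
ε = σ/E = 237 / 190300 = 1.25×10⁻³.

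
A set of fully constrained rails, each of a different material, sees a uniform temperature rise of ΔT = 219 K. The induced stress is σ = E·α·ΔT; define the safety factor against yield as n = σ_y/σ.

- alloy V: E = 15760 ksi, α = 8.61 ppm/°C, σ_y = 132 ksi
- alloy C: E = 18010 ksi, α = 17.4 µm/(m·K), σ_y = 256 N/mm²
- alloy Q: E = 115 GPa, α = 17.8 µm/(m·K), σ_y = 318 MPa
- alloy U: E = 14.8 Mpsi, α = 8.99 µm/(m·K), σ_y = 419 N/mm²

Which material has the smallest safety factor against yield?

alloy C

In consistent units (E in GPa, α in ×10⁻⁶/K, σ_y in MPa):
  alloy V: E = 108.7, α = 8.61, σ_y = 910.1 → σ = 205 MPa, n = 4.44
  alloy C: E = 124.2, α = 17.4, σ_y = 256.0 → σ = 473 MPa, n = 0.541
  alloy Q: E = 115.0, α = 17.8, σ_y = 318.0 → σ = 448 MPa, n = 0.709
  alloy U: E = 102.0, α = 8.99, σ_y = 419.0 → σ = 201 MPa, n = 2.09
The minimum is alloy C at n = 0.541.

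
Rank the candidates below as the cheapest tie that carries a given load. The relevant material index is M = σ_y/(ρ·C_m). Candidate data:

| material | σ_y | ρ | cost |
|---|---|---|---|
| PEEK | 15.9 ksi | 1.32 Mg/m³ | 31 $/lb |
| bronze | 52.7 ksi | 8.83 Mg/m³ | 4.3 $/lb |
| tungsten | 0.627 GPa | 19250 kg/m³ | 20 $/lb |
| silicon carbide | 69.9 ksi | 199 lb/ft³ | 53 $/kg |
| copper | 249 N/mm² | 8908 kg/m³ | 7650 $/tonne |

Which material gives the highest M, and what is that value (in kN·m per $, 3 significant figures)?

bronze, M = 4.34 kN·m per $

After converting to SI:
  PEEK: σ_y = 109.6 MPa, ρ = 1320 kg/m³, cost = 68.34 $/kg
  bronze: σ_y = 363.4 MPa, ρ = 8830 kg/m³, cost = 9.480 $/kg
  tungsten: σ_y = 627.0 MPa, ρ = 19250 kg/m³, cost = 44.09 $/kg
  silicon carbide: σ_y = 481.9 MPa, ρ = 3188 kg/m³, cost = 53.00 $/kg
  copper: σ_y = 249.0 MPa, ρ = 8908 kg/m³, cost = 7.650 $/kg
  bronze: M = 4.34 kN·m per $
  copper: M = 3.65 kN·m per $
  silicon carbide: M = 2.85 kN·m per $
  PEEK: M = 1.22 kN·m per $
  tungsten: M = 0.739 kN·m per $
Highest index: bronze.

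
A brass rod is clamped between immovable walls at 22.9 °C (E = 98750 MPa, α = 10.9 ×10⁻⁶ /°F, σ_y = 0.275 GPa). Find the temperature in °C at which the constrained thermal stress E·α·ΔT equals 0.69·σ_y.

E = 98750 MPa = 98.75 GPa.
α = 10.9×10⁻⁶/°F × 9/5 = 19.6×10⁻⁶/K.
σ_y = 0.275 GPa = 275.0 MPa.
E·α·ΔT = 189.7 MPa ⇒ ΔT = 189.7 / (98.75×10³ × 19.6×10⁻⁶) = 97.94 K.
T = 22.9 + 97.94 = 120.8 °C.

121 °C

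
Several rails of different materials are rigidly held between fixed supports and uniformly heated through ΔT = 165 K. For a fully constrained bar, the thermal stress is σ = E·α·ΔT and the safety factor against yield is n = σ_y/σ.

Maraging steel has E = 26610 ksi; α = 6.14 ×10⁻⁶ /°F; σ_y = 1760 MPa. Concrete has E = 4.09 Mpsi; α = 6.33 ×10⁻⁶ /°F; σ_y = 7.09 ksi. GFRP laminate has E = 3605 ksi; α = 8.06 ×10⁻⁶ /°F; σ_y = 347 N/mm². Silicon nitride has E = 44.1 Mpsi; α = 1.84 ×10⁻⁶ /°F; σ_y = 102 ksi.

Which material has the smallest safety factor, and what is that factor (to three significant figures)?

With everything in SI (GPa, ×10⁻⁶/K, MPa):
  maraging steel: E = 183.5, α = 11.1, σ_y = 1760 → σ = 335 MPa, n = 5.26
  concrete: E = 28.20, α = 11.4, σ_y = 48.88 → σ = 53.0 MPa, n = 0.922
  GFRP laminate: E = 24.86, α = 14.5, σ_y = 347.0 → σ = 59.5 MPa, n = 5.83
  silicon nitride: E = 304.1, α = 3.31, σ_y = 703.3 → σ = 166 MPa, n = 4.23
Concrete has the lowest safety factor, n = 0.922.

concrete, n = 0.922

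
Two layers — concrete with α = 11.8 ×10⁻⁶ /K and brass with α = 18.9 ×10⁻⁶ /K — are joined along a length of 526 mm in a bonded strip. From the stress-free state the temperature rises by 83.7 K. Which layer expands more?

α(concrete) = 11.8×10⁻⁶/K vs α(brass) = 18.9×10⁻⁶/K.
Higher α expands more for the same ΔT: brass.

brass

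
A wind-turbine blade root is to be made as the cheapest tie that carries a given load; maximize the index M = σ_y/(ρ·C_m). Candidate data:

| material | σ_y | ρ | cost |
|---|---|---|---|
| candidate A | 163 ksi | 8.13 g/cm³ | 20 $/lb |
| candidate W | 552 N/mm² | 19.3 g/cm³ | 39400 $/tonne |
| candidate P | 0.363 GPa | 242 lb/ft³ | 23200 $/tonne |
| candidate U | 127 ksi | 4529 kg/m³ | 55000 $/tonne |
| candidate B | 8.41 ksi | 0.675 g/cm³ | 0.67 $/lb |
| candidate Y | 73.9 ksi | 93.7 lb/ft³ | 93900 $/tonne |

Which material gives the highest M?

candidate B

After converting to SI:
  candidate A: σ_y = 1124 MPa, ρ = 8130 kg/m³, cost = 44.09 $/kg
  candidate W: σ_y = 552.0 MPa, ρ = 19300 kg/m³, cost = 39.40 $/kg
  candidate P: σ_y = 363.0 MPa, ρ = 3876 kg/m³, cost = 23.20 $/kg
  candidate U: σ_y = 875.6 MPa, ρ = 4529 kg/m³, cost = 55.00 $/kg
  candidate B: σ_y = 57.98 MPa, ρ = 675.0 kg/m³, cost = 1.477 $/kg
  candidate Y: σ_y = 509.5 MPa, ρ = 1501 kg/m³, cost = 93.90 $/kg
  candidate B: M = 58.2 kN·m per $
  candidate P: M = 4.04 kN·m per $
  candidate Y: M = 3.62 kN·m per $
  candidate U: M = 3.52 kN·m per $
  candidate A: M = 3.14 kN·m per $
  candidate W: M = 0.726 kN·m per $
Highest index: candidate B.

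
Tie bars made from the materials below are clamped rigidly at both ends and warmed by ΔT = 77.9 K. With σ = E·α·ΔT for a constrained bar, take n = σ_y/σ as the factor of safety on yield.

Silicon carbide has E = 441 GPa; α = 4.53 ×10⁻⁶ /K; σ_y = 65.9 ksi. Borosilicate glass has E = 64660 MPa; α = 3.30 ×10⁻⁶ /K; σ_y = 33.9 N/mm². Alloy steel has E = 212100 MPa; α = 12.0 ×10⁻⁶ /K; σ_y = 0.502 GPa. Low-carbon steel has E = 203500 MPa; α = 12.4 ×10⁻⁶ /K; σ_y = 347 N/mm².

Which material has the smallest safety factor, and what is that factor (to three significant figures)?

low-carbon steel, n = 1.77

Converting E to GPa, α to ×10⁻⁶/K, σ_y to MPa, then σ and n for each:
  silicon carbide: E = 441.0, α = 4.53, σ_y = 454.4 → σ = 156 MPa, n = 2.92
  borosilicate glass: E = 64.66, α = 3.30, σ_y = 33.90 → σ = 16.6 MPa, n = 2.04
  alloy steel: E = 212.1, α = 12.0, σ_y = 502.0 → σ = 198 MPa, n = 2.53
  low-carbon steel: E = 203.5, α = 12.4, σ_y = 347.0 → σ = 197 MPa, n = 1.77
Smallest n: low-carbon steel with n = 1.77.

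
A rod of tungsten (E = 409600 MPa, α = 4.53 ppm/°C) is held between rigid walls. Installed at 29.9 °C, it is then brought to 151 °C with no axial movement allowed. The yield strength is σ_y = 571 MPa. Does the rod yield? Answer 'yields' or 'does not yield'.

does not yield

E = 409600 MPa = 409.6 GPa.
ΔT = 121.1 K. Constrained thermal stress σ = E·α·ΔT = 409.6×10³ MPa × 4.53×10⁻⁶ × 121.1 = 225 MPa (compressive).
Compare to σ_y = 571 MPa: σ < σ_y, so it does not yield.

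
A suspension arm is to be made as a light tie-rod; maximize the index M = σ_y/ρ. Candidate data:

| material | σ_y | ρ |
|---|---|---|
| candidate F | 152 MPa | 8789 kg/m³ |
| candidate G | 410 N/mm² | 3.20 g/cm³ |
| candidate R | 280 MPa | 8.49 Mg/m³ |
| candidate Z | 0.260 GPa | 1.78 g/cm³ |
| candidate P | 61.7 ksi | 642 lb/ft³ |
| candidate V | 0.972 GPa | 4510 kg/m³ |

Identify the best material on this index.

candidate V

Putting every candidate on a common basis:
  candidate F: σ_y = 152.0 MPa, ρ = 8789 kg/m³
  candidate G: σ_y = 410.0 MPa, ρ = 3200 kg/m³
  candidate R: σ_y = 280.0 MPa, ρ = 8490 kg/m³
  candidate Z: σ_y = 260.0 MPa, ρ = 1780 kg/m³
  candidate P: σ_y = 425.4 MPa, ρ = 10280 kg/m³
  candidate V: σ_y = 972.0 MPa, ρ = 4510 kg/m³
  candidate V: M = 216 kN·m/kg
  candidate Z: M = 146 kN·m/kg
  candidate G: M = 128 kN·m/kg
  candidate P: M = 41.4 kN·m/kg
  candidate R: M = 33.0 kN·m/kg
  candidate F: M = 17.3 kN·m/kg
The maximum is for candidate V.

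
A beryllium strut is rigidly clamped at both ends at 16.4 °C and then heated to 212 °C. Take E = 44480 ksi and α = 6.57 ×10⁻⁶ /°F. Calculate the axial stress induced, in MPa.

709 MPa

E = 44480 ksi = 306.7 GPa.
α = 6.57×10⁻⁶/°F × 9/5 = 11.8×10⁻⁶/K.
ΔT = 195.6 K. Constrained thermal stress σ = E·α·ΔT = 306.7×10³ MPa × 11.8×10⁻⁶ × 195.6 = 709 MPa (compressive).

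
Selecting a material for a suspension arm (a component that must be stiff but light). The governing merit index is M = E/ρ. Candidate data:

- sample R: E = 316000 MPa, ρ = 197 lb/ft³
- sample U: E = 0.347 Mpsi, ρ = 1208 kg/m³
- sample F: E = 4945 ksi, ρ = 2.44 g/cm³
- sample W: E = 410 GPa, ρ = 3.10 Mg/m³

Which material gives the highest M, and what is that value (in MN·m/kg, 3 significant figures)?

sample W, M = 132 MN·m/kg

In SI units:
  sample R: E = 316.0 GPa, ρ = 3156 kg/m³
  sample U: E = 2.392 GPa, ρ = 1208 kg/m³
  sample F: E = 34.09 GPa, ρ = 2440 kg/m³
  sample W: E = 410.0 GPa, ρ = 3100 kg/m³
  sample W: M = 132 MN·m/kg
  sample R: M = 100 MN·m/kg
  sample F: M = 14.0 MN·m/kg
  sample U: M = 1.98 MN·m/kg
The maximum is for sample W.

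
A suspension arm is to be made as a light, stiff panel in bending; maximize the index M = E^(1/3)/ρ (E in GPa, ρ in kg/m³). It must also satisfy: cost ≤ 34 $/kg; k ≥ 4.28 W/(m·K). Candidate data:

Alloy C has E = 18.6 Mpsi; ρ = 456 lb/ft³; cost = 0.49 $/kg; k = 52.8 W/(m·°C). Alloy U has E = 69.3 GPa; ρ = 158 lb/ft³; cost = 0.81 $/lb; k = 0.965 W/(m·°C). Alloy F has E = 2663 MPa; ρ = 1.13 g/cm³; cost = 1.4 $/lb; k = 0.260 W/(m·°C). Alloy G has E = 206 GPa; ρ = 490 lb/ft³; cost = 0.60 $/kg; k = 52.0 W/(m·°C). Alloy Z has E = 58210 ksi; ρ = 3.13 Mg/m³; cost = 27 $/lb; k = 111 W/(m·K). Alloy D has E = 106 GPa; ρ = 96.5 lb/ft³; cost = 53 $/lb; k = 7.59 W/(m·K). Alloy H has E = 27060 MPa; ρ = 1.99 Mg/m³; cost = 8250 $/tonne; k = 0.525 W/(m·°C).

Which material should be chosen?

alloy G

Screen on constraints: cost ≤ 34 $/kg; k ≥ 4.28 W/(m·K). Survivors: alloy C, alloy G.
Normalizing units and computing the index:
  alloy C: E = 128.2 GPa, ρ = 7304 kg/m³
  alloy G: E = 206.0 GPa, ρ = 7849 kg/m³
  alloy G: M = 0.752×10⁻³
  alloy C: M = 0.690×10⁻³
The maximum is for alloy G.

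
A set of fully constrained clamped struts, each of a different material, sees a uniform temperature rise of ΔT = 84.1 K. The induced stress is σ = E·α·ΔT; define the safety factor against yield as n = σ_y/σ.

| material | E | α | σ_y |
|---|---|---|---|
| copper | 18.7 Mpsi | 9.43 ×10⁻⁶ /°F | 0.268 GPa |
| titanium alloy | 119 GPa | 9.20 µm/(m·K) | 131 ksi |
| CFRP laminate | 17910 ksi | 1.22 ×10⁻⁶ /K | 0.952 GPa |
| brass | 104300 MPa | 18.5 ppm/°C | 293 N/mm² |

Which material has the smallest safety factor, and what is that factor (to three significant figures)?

Per material, after unit conversion:
  copper: E = 128.9, α = 17.0, σ_y = 268.0 → σ = 184 MPa, n = 1.46
  titanium alloy: E = 119.0, α = 9.20, σ_y = 903.2 → σ = 92.1 MPa, n = 9.81
  CFRP laminate: E = 123.5, α = 1.22, σ_y = 952.0 → σ = 12.7 MPa, n = 75.1
  brass: E = 104.3, α = 18.5, σ_y = 293.0 → σ = 162 MPa, n = 1.81
The minimum is copper at n = 1.46.

copper, n = 1.46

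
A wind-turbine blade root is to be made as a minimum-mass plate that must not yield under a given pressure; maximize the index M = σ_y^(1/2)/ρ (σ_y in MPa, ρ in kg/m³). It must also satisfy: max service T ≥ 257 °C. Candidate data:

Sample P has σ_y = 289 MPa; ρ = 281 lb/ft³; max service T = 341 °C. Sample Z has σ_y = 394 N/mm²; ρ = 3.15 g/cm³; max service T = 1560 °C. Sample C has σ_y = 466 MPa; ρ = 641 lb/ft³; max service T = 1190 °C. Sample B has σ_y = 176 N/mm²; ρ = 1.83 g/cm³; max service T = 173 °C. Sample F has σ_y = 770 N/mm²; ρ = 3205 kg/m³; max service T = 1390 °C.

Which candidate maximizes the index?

Screen on constraints: max service T ≥ 257 °C. Survivors: sample P, sample Z, sample C, sample F.
Normalizing units and computing the index:
  sample P: σ_y = 289.0 MPa, ρ = 4501 kg/m³
  sample Z: σ_y = 394.0 MPa, ρ = 3150 kg/m³
  sample C: σ_y = 466.0 MPa, ρ = 10270 kg/m³
  sample F: σ_y = 770.0 MPa, ρ = 3205 kg/m³
  sample F: M = 8.66×10⁻³
  sample Z: M = 6.30×10⁻³
  sample P: M = 3.78×10⁻³
  sample C: M = 2.10×10⁻³
Sample F has the largest M.

sample F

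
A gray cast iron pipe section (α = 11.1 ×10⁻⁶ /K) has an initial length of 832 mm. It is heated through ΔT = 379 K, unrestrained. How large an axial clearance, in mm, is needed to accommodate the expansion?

ΔL = α·L₀·ΔT = 11.1×10⁻⁶ × 832 mm × 379.0 K = 3.50 mm.

3.50 mm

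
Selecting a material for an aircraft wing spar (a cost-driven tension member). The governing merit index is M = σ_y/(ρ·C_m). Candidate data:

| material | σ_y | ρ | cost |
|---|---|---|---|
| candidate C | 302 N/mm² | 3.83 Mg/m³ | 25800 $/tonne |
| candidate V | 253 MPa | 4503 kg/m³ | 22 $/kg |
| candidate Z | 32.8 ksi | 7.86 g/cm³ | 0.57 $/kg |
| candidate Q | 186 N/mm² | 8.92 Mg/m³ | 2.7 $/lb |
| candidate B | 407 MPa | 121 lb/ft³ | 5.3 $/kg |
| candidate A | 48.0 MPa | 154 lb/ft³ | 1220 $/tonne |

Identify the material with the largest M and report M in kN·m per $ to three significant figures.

candidate Z, M = 50.5 kN·m per $

Putting every candidate on a common basis:
  candidate C: σ_y = 302.0 MPa, ρ = 3830 kg/m³, cost = 25.80 $/kg
  candidate V: σ_y = 253.0 MPa, ρ = 4503 kg/m³, cost = 22.00 $/kg
  candidate Z: σ_y = 226.1 MPa, ρ = 7860 kg/m³, cost = 0.5700 $/kg
  candidate Q: σ_y = 186.0 MPa, ρ = 8920 kg/m³, cost = 5.952 $/kg
  candidate B: σ_y = 407.0 MPa, ρ = 1938 kg/m³, cost = 5.300 $/kg
  candidate A: σ_y = 48.00 MPa, ρ = 2467 kg/m³, cost = 1.220 $/kg
  candidate Z: M = 50.5 kN·m per $
  candidate B: M = 39.6 kN·m per $
  candidate A: M = 15.9 kN·m per $
  candidate Q: M = 3.50 kN·m per $
  candidate C: M = 3.06 kN·m per $
  candidate V: M = 2.55 kN·m per $
Highest index: candidate Z.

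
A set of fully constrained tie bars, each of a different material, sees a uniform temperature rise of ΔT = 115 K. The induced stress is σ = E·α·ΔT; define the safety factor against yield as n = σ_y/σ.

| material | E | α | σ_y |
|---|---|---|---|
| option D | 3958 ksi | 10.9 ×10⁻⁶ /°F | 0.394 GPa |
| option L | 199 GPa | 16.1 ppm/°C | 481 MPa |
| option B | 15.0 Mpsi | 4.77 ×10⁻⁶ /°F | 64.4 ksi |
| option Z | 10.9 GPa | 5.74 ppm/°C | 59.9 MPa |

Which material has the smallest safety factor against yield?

option L

In consistent units (E in GPa, α in ×10⁻⁶/K, σ_y in MPa):
  option D: E = 27.29, α = 19.6, σ_y = 394.0 → σ = 61.6 MPa, n = 6.40
  option L: E = 199.0, α = 16.1, σ_y = 481.0 → σ = 368 MPa, n = 1.31
  option B: E = 103.4, α = 8.59, σ_y = 444.0 → σ = 102 MPa, n = 4.35
  option Z: E = 10.90, α = 5.74, σ_y = 59.90 → σ = 7.20 MPa, n = 8.33
Option L has the lowest safety factor, n = 1.31.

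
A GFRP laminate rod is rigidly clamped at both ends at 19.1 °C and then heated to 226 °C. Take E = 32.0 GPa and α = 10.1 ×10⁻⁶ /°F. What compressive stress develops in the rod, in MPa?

120 MPa

α = 10.1×10⁻⁶/°F × 9/5 = 18.2×10⁻⁶/K.
ΔT = 206.9 K. Constrained thermal stress σ = E·α·ΔT = 32.00×10³ MPa × 18.2×10⁻⁶ × 206.9 = 120 MPa (compressive).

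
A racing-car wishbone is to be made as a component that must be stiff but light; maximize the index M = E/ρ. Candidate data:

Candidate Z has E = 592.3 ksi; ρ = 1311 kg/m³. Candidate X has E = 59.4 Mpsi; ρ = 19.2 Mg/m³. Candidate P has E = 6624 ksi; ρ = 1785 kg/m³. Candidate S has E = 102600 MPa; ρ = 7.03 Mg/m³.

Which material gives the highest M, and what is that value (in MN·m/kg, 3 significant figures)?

candidate P, M = 25.6 MN·m/kg

In SI units:
  candidate Z: E = 4.084 GPa, ρ = 1311 kg/m³
  candidate X: E = 409.5 GPa, ρ = 19200 kg/m³
  candidate P: E = 45.67 GPa, ρ = 1785 kg/m³
  candidate S: E = 102.6 GPa, ρ = 7030 kg/m³
  candidate P: M = 25.6 MN·m/kg
  candidate X: M = 21.3 MN·m/kg
  candidate S: M = 14.6 MN·m/kg
  candidate Z: M = 3.12 MN·m/kg
The maximum is for candidate P.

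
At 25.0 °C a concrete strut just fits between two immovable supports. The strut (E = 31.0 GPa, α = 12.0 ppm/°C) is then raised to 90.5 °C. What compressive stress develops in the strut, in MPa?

24.4 MPa

ΔT = 65.50 K. Constrained thermal stress σ = E·α·ΔT = 31.00×10³ MPa × 12.0×10⁻⁶ × 65.50 = 24.4 MPa (compressive).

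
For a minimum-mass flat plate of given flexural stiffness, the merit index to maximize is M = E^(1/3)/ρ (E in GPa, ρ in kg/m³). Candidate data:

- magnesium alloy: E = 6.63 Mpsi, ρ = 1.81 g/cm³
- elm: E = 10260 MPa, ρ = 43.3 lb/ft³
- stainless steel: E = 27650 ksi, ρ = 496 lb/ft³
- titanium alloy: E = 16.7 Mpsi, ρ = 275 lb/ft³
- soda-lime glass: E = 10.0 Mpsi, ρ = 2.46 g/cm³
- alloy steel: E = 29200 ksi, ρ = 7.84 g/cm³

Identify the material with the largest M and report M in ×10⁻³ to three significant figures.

elm, M = 3.13×10⁻³

In SI units:
  magnesium alloy: E = 45.71 GPa, ρ = 1810 kg/m³
  elm: E = 10.26 GPa, ρ = 693.6 kg/m³
  stainless steel: E = 190.6 GPa, ρ = 7945 kg/m³
  titanium alloy: E = 115.1 GPa, ρ = 4405 kg/m³
  soda-lime glass: E = 68.95 GPa, ρ = 2460 kg/m³
  alloy steel: E = 201.3 GPa, ρ = 7840 kg/m³
  elm: M = 3.13×10⁻³
  magnesium alloy: M = 1.98×10⁻³
  soda-lime glass: M = 1.67×10⁻³
  titanium alloy: M = 1.10×10⁻³
  alloy steel: M = 0.748×10⁻³
  stainless steel: M = 0.724×10⁻³
Elm has the largest M.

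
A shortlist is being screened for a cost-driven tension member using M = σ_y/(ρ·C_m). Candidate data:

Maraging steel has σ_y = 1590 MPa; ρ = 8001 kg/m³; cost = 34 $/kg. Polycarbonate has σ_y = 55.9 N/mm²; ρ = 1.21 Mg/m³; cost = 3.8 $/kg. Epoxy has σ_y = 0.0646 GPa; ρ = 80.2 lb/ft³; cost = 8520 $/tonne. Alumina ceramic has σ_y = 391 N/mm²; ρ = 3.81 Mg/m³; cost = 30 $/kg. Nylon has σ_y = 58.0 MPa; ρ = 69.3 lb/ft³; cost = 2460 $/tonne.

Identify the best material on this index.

nylon

After converting to SI:
  maraging steel: σ_y = 1590 MPa, ρ = 8001 kg/m³, cost = 34.00 $/kg
  polycarbonate: σ_y = 55.90 MPa, ρ = 1210 kg/m³, cost = 3.800 $/kg
  epoxy: σ_y = 64.60 MPa, ρ = 1285 kg/m³, cost = 8.520 $/kg
  alumina ceramic: σ_y = 391.0 MPa, ρ = 3810 kg/m³, cost = 30.00 $/kg
  nylon: σ_y = 58.00 MPa, ρ = 1110 kg/m³, cost = 2.460 $/kg
  nylon: M = 21.2 kN·m per $
  polycarbonate: M = 12.2 kN·m per $
  epoxy: M = 5.90 kN·m per $
  maraging steel: M = 5.84 kN·m per $
  alumina ceramic: M = 3.42 kN·m per $
Highest index: nylon.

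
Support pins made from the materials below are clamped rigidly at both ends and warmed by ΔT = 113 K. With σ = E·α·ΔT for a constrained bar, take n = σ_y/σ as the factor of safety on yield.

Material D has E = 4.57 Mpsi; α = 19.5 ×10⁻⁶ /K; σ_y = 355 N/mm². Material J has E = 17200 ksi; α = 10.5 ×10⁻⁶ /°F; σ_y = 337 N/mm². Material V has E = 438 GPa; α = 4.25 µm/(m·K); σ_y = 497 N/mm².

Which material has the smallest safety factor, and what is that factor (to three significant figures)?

material J, n = 1.33

Per material, after unit conversion:
  material D: E = 31.51, α = 19.5, σ_y = 355.0 → σ = 69.4 MPa, n = 5.11
  material J: E = 118.6, α = 18.9, σ_y = 337.0 → σ = 253 MPa, n = 1.33
  material V: E = 438.0, α = 4.25, σ_y = 497.0 → σ = 210 MPa, n = 2.36
Material J has the lowest safety factor, n = 1.33.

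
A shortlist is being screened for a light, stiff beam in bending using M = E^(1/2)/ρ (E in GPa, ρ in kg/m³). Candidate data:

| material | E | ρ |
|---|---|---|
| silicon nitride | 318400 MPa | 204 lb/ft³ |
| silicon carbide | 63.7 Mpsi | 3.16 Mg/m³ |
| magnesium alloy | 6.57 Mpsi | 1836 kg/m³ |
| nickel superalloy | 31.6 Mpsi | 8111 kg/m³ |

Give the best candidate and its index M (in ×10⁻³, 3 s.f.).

Normalizing units and computing the index:
  silicon nitride: E = 318.4 GPa, ρ = 3268 kg/m³
  silicon carbide: E = 439.2 GPa, ρ = 3160 kg/m³
  magnesium alloy: E = 45.30 GPa, ρ = 1836 kg/m³
  nickel superalloy: E = 217.9 GPa, ρ = 8111 kg/m³
  silicon carbide: M = 6.63×10⁻³
  silicon nitride: M = 5.46×10⁻³
  magnesium alloy: M = 3.67×10⁻³
  nickel superalloy: M = 1.82×10⁻³
Highest index: silicon carbide.

silicon carbide, M = 6.63×10⁻³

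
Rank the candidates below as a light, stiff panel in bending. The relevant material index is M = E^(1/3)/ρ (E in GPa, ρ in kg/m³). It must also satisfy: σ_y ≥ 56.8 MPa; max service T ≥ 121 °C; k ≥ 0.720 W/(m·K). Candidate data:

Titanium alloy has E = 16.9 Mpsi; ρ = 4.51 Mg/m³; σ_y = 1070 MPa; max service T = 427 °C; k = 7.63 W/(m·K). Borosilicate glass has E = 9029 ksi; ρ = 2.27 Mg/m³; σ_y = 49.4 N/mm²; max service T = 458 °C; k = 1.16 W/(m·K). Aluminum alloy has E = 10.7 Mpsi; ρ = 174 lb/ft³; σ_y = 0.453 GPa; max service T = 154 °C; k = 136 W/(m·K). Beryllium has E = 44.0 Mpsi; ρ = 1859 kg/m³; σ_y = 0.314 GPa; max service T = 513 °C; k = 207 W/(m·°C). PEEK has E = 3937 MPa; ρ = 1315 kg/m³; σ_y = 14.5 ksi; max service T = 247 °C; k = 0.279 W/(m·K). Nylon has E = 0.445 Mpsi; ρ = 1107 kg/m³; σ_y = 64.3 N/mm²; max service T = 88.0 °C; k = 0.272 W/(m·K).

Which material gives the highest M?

Screen on constraints: σ_y ≥ 56.8 MPa; max service T ≥ 121 °C; k ≥ 0.720 W/(m·K). Survivors: titanium alloy, aluminum alloy, beryllium.
Putting every candidate on a common basis:
  titanium alloy: E = 116.5 GPa, ρ = 4510 kg/m³
  aluminum alloy: E = 73.77 GPa, ρ = 2787 kg/m³
  beryllium: E = 303.4 GPa, ρ = 1859 kg/m³
  beryllium: M = 3.61×10⁻³
  aluminum alloy: M = 1.50×10⁻³
  titanium alloy: M = 1.08×10⁻³
Highest index: beryllium.

beryllium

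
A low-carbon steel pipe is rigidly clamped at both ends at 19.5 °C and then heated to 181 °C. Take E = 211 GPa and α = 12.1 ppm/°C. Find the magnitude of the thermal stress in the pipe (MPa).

412 MPa

ΔT = 161.5 K. Constrained thermal stress σ = E·α·ΔT = 211.0×10³ MPa × 12.1×10⁻⁶ × 161.5 = 412 MPa (compressive).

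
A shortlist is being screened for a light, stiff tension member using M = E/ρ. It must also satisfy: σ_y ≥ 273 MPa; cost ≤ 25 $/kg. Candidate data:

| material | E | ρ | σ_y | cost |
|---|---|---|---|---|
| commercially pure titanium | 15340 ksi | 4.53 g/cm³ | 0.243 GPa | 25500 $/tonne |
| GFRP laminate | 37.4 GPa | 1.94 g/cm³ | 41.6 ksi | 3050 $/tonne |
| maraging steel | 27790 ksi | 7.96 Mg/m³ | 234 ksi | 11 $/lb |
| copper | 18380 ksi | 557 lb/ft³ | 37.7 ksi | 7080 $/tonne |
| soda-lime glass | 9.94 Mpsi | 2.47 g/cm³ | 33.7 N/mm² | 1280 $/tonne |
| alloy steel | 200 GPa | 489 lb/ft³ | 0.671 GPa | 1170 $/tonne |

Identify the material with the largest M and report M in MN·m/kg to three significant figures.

alloy steel, M = 25.5 MN·m/kg

Screen on constraints: σ_y ≥ 273 MPa; cost ≤ 25 $/kg. Survivors: GFRP laminate, maraging steel, alloy steel.
Putting every candidate on a common basis:
  GFRP laminate: E = 37.40 GPa, ρ = 1940 kg/m³
  maraging steel: E = 191.6 GPa, ρ = 7960 kg/m³
  alloy steel: E = 200.0 GPa, ρ = 7833 kg/m³
  alloy steel: M = 25.5 MN·m/kg
  maraging steel: M = 24.1 MN·m/kg
  GFRP laminate: M = 19.3 MN·m/kg
Highest index: alloy steel.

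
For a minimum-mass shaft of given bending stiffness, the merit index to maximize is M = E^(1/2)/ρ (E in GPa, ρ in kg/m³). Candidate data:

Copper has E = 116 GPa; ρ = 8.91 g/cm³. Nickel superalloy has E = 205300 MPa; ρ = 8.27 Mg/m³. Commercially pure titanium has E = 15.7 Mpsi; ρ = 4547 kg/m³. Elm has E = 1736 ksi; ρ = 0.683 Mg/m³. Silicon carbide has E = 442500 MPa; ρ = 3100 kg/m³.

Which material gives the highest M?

Convert each candidate to consistent units, then evaluate M:
  copper: E = 116.0 GPa, ρ = 8910 kg/m³
  nickel superalloy: E = 205.3 GPa, ρ = 8270 kg/m³
  commercially pure titanium: E = 108.2 GPa, ρ = 4547 kg/m³
  elm: E = 11.97 GPa, ρ = 683.0 kg/m³
  silicon carbide: E = 442.5 GPa, ρ = 3100 kg/m³
  silicon carbide: M = 6.79×10⁻³
  elm: M = 5.07×10⁻³
  commercially pure titanium: M = 2.29×10⁻³
  nickel superalloy: M = 1.73×10⁻³
  copper: M = 1.21×10⁻³
Highest index: silicon carbide.

silicon carbide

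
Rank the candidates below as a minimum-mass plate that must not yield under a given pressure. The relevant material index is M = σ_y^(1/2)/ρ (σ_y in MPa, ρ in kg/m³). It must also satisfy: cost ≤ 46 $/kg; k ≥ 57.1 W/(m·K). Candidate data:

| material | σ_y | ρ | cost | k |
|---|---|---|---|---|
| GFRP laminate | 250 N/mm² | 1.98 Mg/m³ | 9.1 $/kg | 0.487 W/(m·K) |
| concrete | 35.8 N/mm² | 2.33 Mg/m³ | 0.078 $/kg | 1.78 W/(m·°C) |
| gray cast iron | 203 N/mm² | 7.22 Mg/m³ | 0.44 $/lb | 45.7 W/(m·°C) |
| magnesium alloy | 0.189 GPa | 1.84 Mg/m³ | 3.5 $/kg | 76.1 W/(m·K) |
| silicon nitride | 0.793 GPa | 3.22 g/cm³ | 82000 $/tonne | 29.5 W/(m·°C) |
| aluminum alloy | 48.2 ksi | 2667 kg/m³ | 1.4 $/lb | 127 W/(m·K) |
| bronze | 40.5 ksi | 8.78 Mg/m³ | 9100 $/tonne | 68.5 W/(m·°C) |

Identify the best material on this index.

magnesium alloy

Screen on constraints: cost ≤ 46 $/kg; k ≥ 57.1 W/(m·K). Survivors: magnesium alloy, aluminum alloy, bronze.
In SI units:
  magnesium alloy: σ_y = 189.0 MPa, ρ = 1840 kg/m³
  aluminum alloy: σ_y = 332.3 MPa, ρ = 2667 kg/m³
  bronze: σ_y = 279.2 MPa, ρ = 8780 kg/m³
  magnesium alloy: M = 7.47×10⁻³
  aluminum alloy: M = 6.84×10⁻³
  bronze: M = 1.90×10⁻³
The maximum is for magnesium alloy.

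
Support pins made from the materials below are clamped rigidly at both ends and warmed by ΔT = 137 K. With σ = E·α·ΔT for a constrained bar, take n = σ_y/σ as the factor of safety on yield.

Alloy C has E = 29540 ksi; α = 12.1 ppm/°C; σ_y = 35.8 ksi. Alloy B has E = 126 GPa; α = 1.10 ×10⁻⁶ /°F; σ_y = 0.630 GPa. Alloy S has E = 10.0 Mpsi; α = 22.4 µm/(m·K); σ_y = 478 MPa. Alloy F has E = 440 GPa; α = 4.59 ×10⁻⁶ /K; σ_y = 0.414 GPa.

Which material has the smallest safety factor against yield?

In consistent units (E in GPa, α in ×10⁻⁶/K, σ_y in MPa):
  alloy C: E = 203.7, α = 12.1, σ_y = 246.8 → σ = 338 MPa, n = 0.731
  alloy B: E = 126.0, α = 1.98, σ_y = 630.0 → σ = 34.2 MPa, n = 18.4
  alloy S: E = 68.95, α = 22.4, σ_y = 478.0 → σ = 212 MPa, n = 2.26
  alloy F: E = 440.0, α = 4.59, σ_y = 414.0 → σ = 277 MPa, n = 1.50
Smallest n: alloy C with n = 0.731.

alloy C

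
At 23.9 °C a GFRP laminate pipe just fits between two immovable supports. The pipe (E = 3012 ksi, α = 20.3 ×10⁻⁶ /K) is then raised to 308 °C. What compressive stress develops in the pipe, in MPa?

120 MPa

E = 3012 ksi = 20.77 GPa.
ΔT = 284.1 K. Constrained thermal stress σ = E·α·ΔT = 20.77×10³ MPa × 20.3×10⁻⁶ × 284.1 = 120 MPa (compressive).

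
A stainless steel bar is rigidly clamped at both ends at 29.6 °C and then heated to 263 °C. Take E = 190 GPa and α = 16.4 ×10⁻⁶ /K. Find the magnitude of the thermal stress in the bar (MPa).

ΔT = 233.4 K. Constrained thermal stress σ = E·α·ΔT = 190.0×10³ MPa × 16.4×10⁻⁶ × 233.4 = 727 MPa (compressive).

727 MPa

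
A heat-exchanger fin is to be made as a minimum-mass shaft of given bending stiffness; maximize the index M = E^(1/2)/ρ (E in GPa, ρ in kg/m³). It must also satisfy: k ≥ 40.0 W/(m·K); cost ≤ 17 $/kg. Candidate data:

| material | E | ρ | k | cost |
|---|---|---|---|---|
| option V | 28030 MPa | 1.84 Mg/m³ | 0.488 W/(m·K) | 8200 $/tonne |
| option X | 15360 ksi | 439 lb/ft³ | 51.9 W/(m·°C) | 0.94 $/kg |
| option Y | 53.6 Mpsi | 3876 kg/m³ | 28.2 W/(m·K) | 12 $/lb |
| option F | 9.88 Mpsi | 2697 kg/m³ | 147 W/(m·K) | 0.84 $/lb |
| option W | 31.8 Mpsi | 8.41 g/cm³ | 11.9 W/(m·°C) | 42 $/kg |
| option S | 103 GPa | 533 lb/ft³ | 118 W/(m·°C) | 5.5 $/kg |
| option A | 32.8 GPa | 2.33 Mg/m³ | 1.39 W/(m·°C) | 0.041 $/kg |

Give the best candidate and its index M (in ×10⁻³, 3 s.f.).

option F, M = 3.06×10⁻³

Screen on constraints: k ≥ 40.0 W/(m·K); cost ≤ 17 $/kg. Survivors: option X, option F, option S.
Putting every candidate on a common basis:
  option X: E = 105.9 GPa, ρ = 7032 kg/m³
  option F: E = 68.12 GPa, ρ = 2697 kg/m³
  option S: E = 103.0 GPa, ρ = 8538 kg/m³
  option F: M = 3.06×10⁻³
  option X: M = 1.46×10⁻³
  option S: M = 1.19×10⁻³
Option F has the largest M.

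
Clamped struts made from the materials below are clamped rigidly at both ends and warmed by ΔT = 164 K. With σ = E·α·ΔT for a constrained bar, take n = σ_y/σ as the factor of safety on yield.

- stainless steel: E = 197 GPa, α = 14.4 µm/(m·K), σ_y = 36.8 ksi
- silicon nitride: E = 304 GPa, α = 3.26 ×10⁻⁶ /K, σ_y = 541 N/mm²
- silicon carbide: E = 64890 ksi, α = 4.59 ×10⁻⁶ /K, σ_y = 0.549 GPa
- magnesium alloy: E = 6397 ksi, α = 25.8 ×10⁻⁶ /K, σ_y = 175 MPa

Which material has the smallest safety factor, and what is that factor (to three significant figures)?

In consistent units (E in GPa, α in ×10⁻⁶/K, σ_y in MPa):
  stainless steel: E = 197.0, α = 14.4, σ_y = 253.7 → σ = 465 MPa, n = 0.545
  silicon nitride: E = 304.0, α = 3.26, σ_y = 541.0 → σ = 163 MPa, n = 3.33
  silicon carbide: E = 447.4, α = 4.59, σ_y = 549.0 → σ = 337 MPa, n = 1.63
  magnesium alloy: E = 44.11, α = 25.8, σ_y = 175.0 → σ = 187 MPa, n = 0.938
Stainless steel has the lowest safety factor, n = 0.545.

stainless steel, n = 0.545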